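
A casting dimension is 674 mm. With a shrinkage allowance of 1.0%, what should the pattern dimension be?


Formula: L_pattern = L_casting * (1 + shrinkage_rate/100)
Shrinkage factor = 1 + 1.0/100 = 1.01
L_pattern = 674 mm * 1.01 = 680.7400 mm

680.7400 mm


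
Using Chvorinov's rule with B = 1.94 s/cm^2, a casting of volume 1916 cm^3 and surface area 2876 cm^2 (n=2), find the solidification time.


Formula: t_s = B * (V/A)^n  (Chvorinov's rule, n=2)
Modulus M = V/A = 1916/2876 = 0.666203 cm
M^2 = 0.666203^2 = 0.443826 cm^2
t_s = 1.94 * 0.443826 = 0.8610 s


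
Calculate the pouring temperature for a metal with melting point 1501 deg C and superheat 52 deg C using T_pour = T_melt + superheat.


Formula: T_pour = T_melt + Superheat
T_pour = 1501 + 52 = 1553 deg C

Final answer: 1553 deg C


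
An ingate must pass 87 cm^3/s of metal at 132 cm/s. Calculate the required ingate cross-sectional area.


Formula: A_ingate = Q / v  (continuity equation)
A = 87 cm^3/s / 132 cm/s = 0.6591 cm^2

Final answer: 0.6591 cm^2


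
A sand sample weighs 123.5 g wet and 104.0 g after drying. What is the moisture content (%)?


Formula: MC = (W_wet - W_dry) / W_wet * 100
Water mass = 123.5 - 104.0 = 19.5 g
MC = 19.5 / 123.5 * 100 = 15.7895%


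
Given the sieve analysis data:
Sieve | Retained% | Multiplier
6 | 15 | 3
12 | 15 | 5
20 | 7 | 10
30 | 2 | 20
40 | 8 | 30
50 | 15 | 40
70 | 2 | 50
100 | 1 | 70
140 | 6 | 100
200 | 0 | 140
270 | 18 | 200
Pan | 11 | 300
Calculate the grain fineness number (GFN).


Formula: GFN = sum(pct * multiplier) / sum(pct)
sum(pct * multiplier) = 8740
sum(pct) = 100
GFN = 8740 / 100 = 87.40

Final answer: 87.40


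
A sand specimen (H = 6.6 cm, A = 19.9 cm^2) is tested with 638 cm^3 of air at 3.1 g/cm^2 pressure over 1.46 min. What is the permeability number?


Formula: Permeability Number P = (V * H) / (p * A * t)
Numerator: V * H = 638 * 6.6 = 4210.8
Denominator: p * A * t = 3.1 * 19.9 * 1.46 = 90.0674
P = 4210.8 / 90.0674 = 46.7517

Answer: 46.7517


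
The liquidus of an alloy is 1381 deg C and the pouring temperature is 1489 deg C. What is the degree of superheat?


Formula: Superheat = T_pour - T_melt
Superheat = 1489 - 1381 = 108 deg C

Final answer: 108 deg C


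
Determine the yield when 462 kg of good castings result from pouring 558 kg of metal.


Formula: Casting Yield = (W_good / W_total) * 100
Yield = (462 kg / 558 kg) * 100 = 82.7957%

Answer: 82.7957%


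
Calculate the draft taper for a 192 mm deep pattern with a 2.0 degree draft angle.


Formula: taper = depth * tan(draft_angle)
tan(2.0 deg) = 0.0349208
taper = 192 mm * 0.0349208 = 6.7048 mm

Final answer: 6.7048 mm


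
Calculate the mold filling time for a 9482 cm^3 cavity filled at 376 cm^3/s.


Formula: t_fill = V_mold / Q_flow
t = 9482 cm^3 / 376 cm^3/s = 25.2181 s

Answer: 25.2181 s


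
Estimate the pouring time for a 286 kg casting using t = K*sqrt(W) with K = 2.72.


Formula: t = K * sqrt(W)
sqrt(W) = sqrt(286) = 16.91153
t = 2.72 * 16.91153 = 45.9994 s

Final answer: 45.9994 s


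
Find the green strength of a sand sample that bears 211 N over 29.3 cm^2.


Formula: Compressive Strength = Force / Area
Strength = 211 N / 29.3 cm^2 = 7.2014 N/cm^2

Final answer: 7.2014 N/cm^2


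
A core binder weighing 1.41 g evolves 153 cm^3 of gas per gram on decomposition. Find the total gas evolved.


Formula: V_gas = W_binder * gas_evolution_rate
V = 1.41 g * 153 cm^3/g = 215.7300 cm^3

Answer: 215.7300 cm^3


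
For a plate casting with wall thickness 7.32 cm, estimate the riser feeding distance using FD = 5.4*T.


Formula: FD = 5.4 * T  (riser feeding-distance rule)
FD = 5.4 * 7.32 cm = 39.5280 cm

Final answer: 39.5280 cm


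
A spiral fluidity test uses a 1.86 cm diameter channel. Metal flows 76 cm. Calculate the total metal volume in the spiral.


Formula: V = pi * (d/2)^2 * L  (cylinder volume)
Radius = 1.86/2 = 0.93 cm
V = pi * 0.93^2 * 76 = 206.5044 cm^3

206.5044 cm^3


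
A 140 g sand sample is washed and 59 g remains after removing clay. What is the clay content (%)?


Formula: Clay% = (W_total - W_washed) / W_total * 100
Clay mass = 140 - 59 = 81 g
Clay% = 81 / 140 * 100 = 57.8571%

Answer: 57.8571%


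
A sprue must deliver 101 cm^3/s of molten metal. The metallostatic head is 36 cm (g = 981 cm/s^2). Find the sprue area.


Formula: v = sqrt(2*g*h), A = Q/v
Velocity: v = sqrt(2 * 981 * 36) = sqrt(70632) = 265.7668 cm/s
Sprue area: A = Q / v = 101 / 265.7668 = 0.3800 cm^2


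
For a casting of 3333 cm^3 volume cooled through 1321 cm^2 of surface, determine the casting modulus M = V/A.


Formula: Casting Modulus M = V / A
M = 3333 cm^3 / 1321 cm^2 = 2.5231 cm

Final answer: 2.5231 cm


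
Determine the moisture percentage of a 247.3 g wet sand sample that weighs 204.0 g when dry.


Formula: MC = (W_wet - W_dry) / W_wet * 100
Water mass = 247.3 - 204.0 = 43.3 g
MC = 43.3 / 247.3 * 100 = 17.5091%


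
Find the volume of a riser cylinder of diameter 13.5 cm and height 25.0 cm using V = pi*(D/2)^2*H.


Formula: V = pi * (D/2)^2 * H  (cylinder volume)
Radius = D/2 = 13.5/2 = 6.75 cm
V = pi * 6.75^2 * 25.0 = 3578.4704 cm^3

Final answer: 3578.4704 cm^3


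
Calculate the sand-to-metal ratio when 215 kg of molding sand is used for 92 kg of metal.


Formula: Sand-to-Metal Ratio = W_sand / W_metal
Ratio = 215 kg / 92 kg = 2.3370

Final answer: 2.3370


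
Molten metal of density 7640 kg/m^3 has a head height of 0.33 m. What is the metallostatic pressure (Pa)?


Formula: P = rho * g * h
rho * g = 7640 * 9.81 = 74948.4 N/m^3
P = 74948.4 * 0.33 = 24732.9720 Pa

Final answer: 24732.9720 Pa


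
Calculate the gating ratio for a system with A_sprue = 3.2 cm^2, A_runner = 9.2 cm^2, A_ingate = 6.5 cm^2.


Sprue:Runner:Ingate = 1 : 9.2/3.2 : 6.5/3.2 = 1:2.88:2.03

1:2.88:2.03


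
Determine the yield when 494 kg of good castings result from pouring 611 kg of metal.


Formula: Casting Yield = (W_good / W_total) * 100
Yield = (494 kg / 611 kg) * 100 = 80.8511%

80.8511%


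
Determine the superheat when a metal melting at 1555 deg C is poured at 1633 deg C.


Formula: Superheat = T_pour - T_melt
Superheat = 1633 - 1555 = 78 deg C

78 deg C


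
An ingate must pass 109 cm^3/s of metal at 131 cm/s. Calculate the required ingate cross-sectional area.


Formula: A_ingate = Q / v  (continuity equation)
A = 109 cm^3/s / 131 cm/s = 0.8321 cm^2

0.8321 cm^2


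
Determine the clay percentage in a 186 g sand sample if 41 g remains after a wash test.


Formula: Clay% = (W_total - W_washed) / W_total * 100
Clay mass = 186 - 41 = 145 g
Clay% = 145 / 186 * 100 = 77.9570%

Final answer: 77.9570%


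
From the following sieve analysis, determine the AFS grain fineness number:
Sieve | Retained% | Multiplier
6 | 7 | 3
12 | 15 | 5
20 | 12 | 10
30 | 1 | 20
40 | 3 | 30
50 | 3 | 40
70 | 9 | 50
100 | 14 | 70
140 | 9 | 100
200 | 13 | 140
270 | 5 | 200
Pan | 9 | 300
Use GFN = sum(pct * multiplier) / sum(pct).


Formula: GFN = sum(pct * multiplier) / sum(pct)
sum(pct * multiplier) = 8296
sum(pct) = 100
GFN = 8296 / 100 = 82.96


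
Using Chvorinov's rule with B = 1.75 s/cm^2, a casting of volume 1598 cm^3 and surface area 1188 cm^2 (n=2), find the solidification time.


Formula: t_s = B * (V/A)^n  (Chvorinov's rule, n=2)
Modulus M = V/A = 1598/1188 = 1.345118 cm
M^2 = 1.345118^2 = 1.809342 cm^2
t_s = 1.75 * 1.809342 = 3.1663 s

Answer: 3.1663 s


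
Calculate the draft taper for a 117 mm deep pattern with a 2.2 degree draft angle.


Formula: taper = depth * tan(draft_angle)
tan(2.2 deg) = 0.0384161
taper = 117 mm * 0.0384161 = 4.4947 mm

Final answer: 4.4947 mm


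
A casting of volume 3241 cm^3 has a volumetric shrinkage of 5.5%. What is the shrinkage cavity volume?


Formula: V_shrink = V_casting * shrinkage_pct / 100
V_shrink = 3241 cm^3 * 5.5 / 100 = 178.2550 cm^3

178.2550 cm^3


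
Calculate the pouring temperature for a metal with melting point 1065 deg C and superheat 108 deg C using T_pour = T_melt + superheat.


Formula: T_pour = T_melt + Superheat
T_pour = 1065 + 108 = 1173 deg C


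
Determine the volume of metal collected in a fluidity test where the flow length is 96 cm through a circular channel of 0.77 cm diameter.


Formula: V = pi * (d/2)^2 * L  (cylinder volume)
Radius = 0.77/2 = 0.385 cm
V = pi * 0.385^2 * 96 = 44.7036 cm^3

44.7036 cm^3


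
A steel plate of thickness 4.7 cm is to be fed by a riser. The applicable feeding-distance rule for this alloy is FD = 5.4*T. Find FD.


Formula: FD = 5.4 * T  (riser feeding-distance rule)
FD = 5.4 * 4.7 cm = 25.3800 cm


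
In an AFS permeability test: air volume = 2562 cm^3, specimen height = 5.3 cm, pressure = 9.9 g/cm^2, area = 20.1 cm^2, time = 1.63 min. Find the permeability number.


Formula: Permeability Number P = (V * H) / (p * A * t)
Numerator: V * H = 2562 * 5.3 = 13578.6
Denominator: p * A * t = 9.9 * 20.1 * 1.63 = 324.3537
P = 13578.6 / 324.3537 = 41.8636

41.8636


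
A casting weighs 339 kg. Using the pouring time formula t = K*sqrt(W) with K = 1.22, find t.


Formula: t = K * sqrt(W)
sqrt(W) = sqrt(339) = 18.41195
t = 1.22 * 18.41195 = 22.4626 s


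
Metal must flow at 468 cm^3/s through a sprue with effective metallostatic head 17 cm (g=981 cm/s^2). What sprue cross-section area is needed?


Formula: v = sqrt(2*g*h), A = Q/v
Velocity: v = sqrt(2 * 981 * 17) = sqrt(33354) = 182.6308 cm/s
Sprue area: A = Q / v = 468 / 182.6308 = 2.5625 cm^2

Answer: 2.5625 cm^2


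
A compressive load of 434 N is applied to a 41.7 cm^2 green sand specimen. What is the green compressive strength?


Formula: Compressive Strength = Force / Area
Strength = 434 N / 41.7 cm^2 = 10.4077 N/cm^2

Answer: 10.4077 N/cm^2


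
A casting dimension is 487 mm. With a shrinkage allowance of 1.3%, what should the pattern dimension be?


Formula: L_pattern = L_casting * (1 + shrinkage_rate/100)
Shrinkage factor = 1 + 1.3/100 = 1.013
L_pattern = 487 mm * 1.013 = 493.3310 mm

Answer: 493.3310 mm


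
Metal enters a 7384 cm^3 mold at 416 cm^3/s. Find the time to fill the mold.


Formula: t_fill = V_mold / Q_flow
t = 7384 cm^3 / 416 cm^3/s = 17.7500 s

17.7500 s


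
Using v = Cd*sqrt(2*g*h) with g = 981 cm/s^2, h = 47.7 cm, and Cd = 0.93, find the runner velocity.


Formula: v = Cd * sqrt(2 * g * h)  (Torricelli with discharge coefficient)
2*g*h = 2 * 981 * 47.7 = 93587.4 cm^2/s^2
sqrt(93587.4) = 305.92058 cm/s
v = 0.93 * 305.92058 = 284.5061 cm/s


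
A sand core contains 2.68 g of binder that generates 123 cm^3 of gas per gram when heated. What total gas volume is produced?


Formula: V_gas = W_binder * gas_evolution_rate
V = 2.68 g * 123 cm^3/g = 329.6400 cm^3

Answer: 329.6400 cm^3


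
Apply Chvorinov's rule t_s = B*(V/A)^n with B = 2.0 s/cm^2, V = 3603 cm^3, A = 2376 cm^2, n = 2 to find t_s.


Formula: t_s = B * (V/A)^n  (Chvorinov's rule, n=2)
Modulus M = V/A = 3603/2376 = 1.516414 cm
M^2 = 1.516414^2 = 2.299511 cm^2
t_s = 2.0 * 2.299511 = 4.5990 s

Final answer: 4.5990 s


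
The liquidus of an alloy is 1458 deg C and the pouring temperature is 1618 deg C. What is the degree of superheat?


Formula: Superheat = T_pour - T_melt
Superheat = 1618 - 1458 = 160 deg C

Final answer: 160 deg C


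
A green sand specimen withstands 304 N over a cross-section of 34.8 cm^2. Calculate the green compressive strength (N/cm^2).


Formula: Compressive Strength = Force / Area
Strength = 304 N / 34.8 cm^2 = 8.7356 N/cm^2

8.7356 N/cm^2


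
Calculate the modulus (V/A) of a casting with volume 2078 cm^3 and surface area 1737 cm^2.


Formula: Casting Modulus M = V / A
M = 2078 cm^3 / 1737 cm^2 = 1.1963 cm

1.1963 cm


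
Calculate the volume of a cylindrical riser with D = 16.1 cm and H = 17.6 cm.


Formula: V = pi * (D/2)^2 * H  (cylinder volume)
Radius = D/2 = 16.1/2 = 8.05 cm
V = pi * 8.05^2 * 17.6 = 3583.0618 cm^3


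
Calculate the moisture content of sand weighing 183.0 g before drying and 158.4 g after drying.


Formula: MC = (W_wet - W_dry) / W_wet * 100
Water mass = 183.0 - 158.4 = 24.6 g
MC = 24.6 / 183.0 * 100 = 13.4426%

Answer: 13.4426%


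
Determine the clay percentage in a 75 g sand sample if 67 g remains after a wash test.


Formula: Clay% = (W_total - W_washed) / W_total * 100
Clay mass = 75 - 67 = 8 g
Clay% = 8 / 75 * 100 = 10.6667%

Final answer: 10.6667%


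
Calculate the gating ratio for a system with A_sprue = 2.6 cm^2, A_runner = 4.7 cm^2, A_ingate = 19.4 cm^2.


Sprue:Runner:Ingate = 1 : 4.7/2.6 : 19.4/2.6 = 1:1.81:7.46

Final answer: 1:1.81:7.46


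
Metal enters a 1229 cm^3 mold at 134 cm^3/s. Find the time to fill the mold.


Formula: t_fill = V_mold / Q_flow
t = 1229 cm^3 / 134 cm^3/s = 9.1716 s

Final answer: 9.1716 s


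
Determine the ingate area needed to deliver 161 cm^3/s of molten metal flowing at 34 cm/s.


Formula: A_ingate = Q / v  (continuity equation)
A = 161 cm^3/s / 34 cm/s = 4.7353 cm^2

4.7353 cm^2


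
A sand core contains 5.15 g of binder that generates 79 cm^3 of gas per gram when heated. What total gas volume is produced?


Formula: V_gas = W_binder * gas_evolution_rate
V = 5.15 g * 79 cm^3/g = 406.8500 cm^3


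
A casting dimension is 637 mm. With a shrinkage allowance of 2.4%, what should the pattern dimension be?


Formula: L_pattern = L_casting * (1 + shrinkage_rate/100)
Shrinkage factor = 1 + 2.4/100 = 1.024
L_pattern = 637 mm * 1.024 = 652.2880 mm


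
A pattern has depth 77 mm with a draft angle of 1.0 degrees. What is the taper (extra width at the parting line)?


Formula: taper = depth * tan(draft_angle)
tan(1.0 deg) = 0.0174551
taper = 77 mm * 0.0174551 = 1.3440 mm

1.3440 mm


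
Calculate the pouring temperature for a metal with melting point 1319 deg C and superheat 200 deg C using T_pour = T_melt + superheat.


Formula: T_pour = T_melt + Superheat
T_pour = 1319 + 200 = 1519 deg C

Answer: 1519 deg C


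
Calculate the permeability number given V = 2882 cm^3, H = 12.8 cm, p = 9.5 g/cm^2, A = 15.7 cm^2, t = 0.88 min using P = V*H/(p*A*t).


Formula: Permeability Number P = (V * H) / (p * A * t)
Numerator: V * H = 2882 * 12.8 = 36889.6
Denominator: p * A * t = 9.5 * 15.7 * 0.88 = 131.252
P = 36889.6 / 131.252 = 281.0593

Final answer: 281.0593


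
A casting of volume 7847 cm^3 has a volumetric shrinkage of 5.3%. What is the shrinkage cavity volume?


Formula: V_shrink = V_casting * shrinkage_pct / 100
V_shrink = 7847 cm^3 * 5.3 / 100 = 415.8910 cm^3


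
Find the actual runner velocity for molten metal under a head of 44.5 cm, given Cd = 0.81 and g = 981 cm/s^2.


Formula: v = Cd * sqrt(2 * g * h)  (Torricelli with discharge coefficient)
2*g*h = 2 * 981 * 44.5 = 87309.0 cm^2/s^2
sqrt(87309.0) = 295.48096 cm/s
v = 0.81 * 295.48096 = 239.3396 cm/s

Answer: 239.3396 cm/s


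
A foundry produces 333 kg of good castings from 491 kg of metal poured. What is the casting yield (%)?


Formula: Casting Yield = (W_good / W_total) * 100
Yield = (333 kg / 491 kg) * 100 = 67.8208%

Final answer: 67.8208%


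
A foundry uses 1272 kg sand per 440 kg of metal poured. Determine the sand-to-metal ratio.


Formula: Sand-to-Metal Ratio = W_sand / W_metal
Ratio = 1272 kg / 440 kg = 2.8909

Answer: 2.8909


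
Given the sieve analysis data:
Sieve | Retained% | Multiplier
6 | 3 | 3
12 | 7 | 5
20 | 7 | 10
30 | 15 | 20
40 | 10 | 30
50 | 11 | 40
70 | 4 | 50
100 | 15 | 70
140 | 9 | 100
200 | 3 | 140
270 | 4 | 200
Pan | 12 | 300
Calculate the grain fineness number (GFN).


Formula: GFN = sum(pct * multiplier) / sum(pct)
sum(pct * multiplier) = 8124
sum(pct) = 100
GFN = 8124 / 100 = 81.24

Answer: 81.24


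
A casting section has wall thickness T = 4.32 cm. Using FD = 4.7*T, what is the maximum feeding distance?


Formula: FD = 4.7 * T  (riser feeding-distance rule)
FD = 4.7 * 4.32 cm = 20.3040 cm

20.3040 cm


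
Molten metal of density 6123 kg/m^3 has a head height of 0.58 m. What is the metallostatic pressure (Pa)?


Formula: P = rho * g * h
rho * g = 6123 * 9.81 = 60066.63 N/m^3
P = 60066.63 * 0.58 = 34838.6454 Pa

Answer: 34838.6454 Pa


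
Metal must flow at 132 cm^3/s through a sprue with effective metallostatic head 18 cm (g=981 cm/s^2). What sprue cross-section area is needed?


Formula: v = sqrt(2*g*h), A = Q/v
Velocity: v = sqrt(2 * 981 * 18) = sqrt(35316) = 187.9255 cm/s
Sprue area: A = Q / v = 132 / 187.9255 = 0.7024 cm^2

Final answer: 0.7024 cm^2


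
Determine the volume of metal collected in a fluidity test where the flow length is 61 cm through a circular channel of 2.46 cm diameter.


Formula: V = pi * (d/2)^2 * L  (cylinder volume)
Radius = 2.46/2 = 1.23 cm
V = pi * 1.23^2 * 61 = 289.9278 cm^3

Answer: 289.9278 cm^3


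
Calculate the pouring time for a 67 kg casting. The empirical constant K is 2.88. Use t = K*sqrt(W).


Formula: t = K * sqrt(W)
sqrt(W) = sqrt(67) = 8.18535
t = 2.88 * 8.18535 = 23.5738 s

23.5738 s


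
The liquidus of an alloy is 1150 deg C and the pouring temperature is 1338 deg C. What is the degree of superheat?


Formula: Superheat = T_pour - T_melt
Superheat = 1338 - 1150 = 188 deg C

188 deg C


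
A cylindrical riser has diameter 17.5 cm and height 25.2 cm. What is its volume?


Formula: V = pi * (D/2)^2 * H  (cylinder volume)
Radius = D/2 = 17.5/2 = 8.75 cm
V = pi * 8.75^2 * 25.2 = 6061.3103 cm^3

6061.3103 cm^3


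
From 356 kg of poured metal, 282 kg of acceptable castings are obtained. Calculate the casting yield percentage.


Formula: Casting Yield = (W_good / W_total) * 100
Yield = (282 kg / 356 kg) * 100 = 79.2135%

79.2135%


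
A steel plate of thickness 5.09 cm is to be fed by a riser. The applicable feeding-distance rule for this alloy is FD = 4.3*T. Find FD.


Formula: FD = 4.3 * T  (riser feeding-distance rule)
FD = 4.3 * 5.09 cm = 21.8870 cm

21.8870 cm


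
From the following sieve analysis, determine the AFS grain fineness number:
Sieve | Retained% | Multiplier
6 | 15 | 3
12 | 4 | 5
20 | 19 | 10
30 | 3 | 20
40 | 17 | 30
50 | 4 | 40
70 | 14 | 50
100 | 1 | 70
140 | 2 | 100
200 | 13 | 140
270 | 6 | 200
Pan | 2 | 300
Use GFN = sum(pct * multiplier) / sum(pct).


Formula: GFN = sum(pct * multiplier) / sum(pct)
sum(pct * multiplier) = 5575
sum(pct) = 100
GFN = 5575 / 100 = 55.75

Final answer: 55.75


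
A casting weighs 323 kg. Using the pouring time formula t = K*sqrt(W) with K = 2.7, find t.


Formula: t = K * sqrt(W)
sqrt(W) = sqrt(323) = 17.97220
t = 2.7 * 17.97220 = 48.5249 s

Answer: 48.5249 s


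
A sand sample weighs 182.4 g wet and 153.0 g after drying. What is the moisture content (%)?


Formula: MC = (W_wet - W_dry) / W_wet * 100
Water mass = 182.4 - 153.0 = 29.4 g
MC = 29.4 / 182.4 * 100 = 16.1184%

Answer: 16.1184%


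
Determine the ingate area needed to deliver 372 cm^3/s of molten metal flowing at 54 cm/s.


Formula: A_ingate = Q / v  (continuity equation)
A = 372 cm^3/s / 54 cm/s = 6.8889 cm^2

Final answer: 6.8889 cm^2


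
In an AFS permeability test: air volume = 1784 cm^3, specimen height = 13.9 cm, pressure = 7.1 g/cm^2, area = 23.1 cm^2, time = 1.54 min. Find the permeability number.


Formula: Permeability Number P = (V * H) / (p * A * t)
Numerator: V * H = 1784 * 13.9 = 24797.6
Denominator: p * A * t = 7.1 * 23.1 * 1.54 = 252.5754
P = 24797.6 / 252.5754 = 98.1790

Answer: 98.1790


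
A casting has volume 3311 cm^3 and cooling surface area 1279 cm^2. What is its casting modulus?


Formula: Casting Modulus M = V / A
M = 3311 cm^3 / 1279 cm^2 = 2.5887 cm

Final answer: 2.5887 cm


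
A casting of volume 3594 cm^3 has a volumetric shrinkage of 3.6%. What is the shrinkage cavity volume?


Formula: V_shrink = V_casting * shrinkage_pct / 100
V_shrink = 3594 cm^3 * 3.6 / 100 = 129.3840 cm^3

Final answer: 129.3840 cm^3


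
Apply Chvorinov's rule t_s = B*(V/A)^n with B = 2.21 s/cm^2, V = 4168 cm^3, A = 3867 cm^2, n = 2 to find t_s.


Formula: t_s = B * (V/A)^n  (Chvorinov's rule, n=2)
Modulus M = V/A = 4168/3867 = 1.077838 cm
M^2 = 1.077838^2 = 1.161735 cm^2
t_s = 2.21 * 1.161735 = 2.5674 s

Final answer: 2.5674 s


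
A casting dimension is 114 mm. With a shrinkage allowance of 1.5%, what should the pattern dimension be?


Formula: L_pattern = L_casting * (1 + shrinkage_rate/100)
Shrinkage factor = 1 + 1.5/100 = 1.015
L_pattern = 114 mm * 1.015 = 115.7100 mm

Final answer: 115.7100 mm


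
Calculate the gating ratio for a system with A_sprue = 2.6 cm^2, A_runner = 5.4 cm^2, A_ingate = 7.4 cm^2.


Sprue:Runner:Ingate = 1 : 5.4/2.6 : 7.4/2.6 = 1:2.08:2.85

Answer: 1:2.08:2.85


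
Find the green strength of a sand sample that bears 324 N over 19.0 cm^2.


Formula: Compressive Strength = Force / Area
Strength = 324 N / 19.0 cm^2 = 17.0526 N/cm^2


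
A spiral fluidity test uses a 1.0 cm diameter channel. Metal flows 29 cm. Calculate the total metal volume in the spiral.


Formula: V = pi * (d/2)^2 * L  (cylinder volume)
Radius = 1.0/2 = 0.5 cm
V = pi * 0.5^2 * 29 = 22.7765 cm^3

Final answer: 22.7765 cm^3


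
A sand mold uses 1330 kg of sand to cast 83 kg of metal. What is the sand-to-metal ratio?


Formula: Sand-to-Metal Ratio = W_sand / W_metal
Ratio = 1330 kg / 83 kg = 16.0241

Final answer: 16.0241


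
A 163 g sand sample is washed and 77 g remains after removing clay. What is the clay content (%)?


Formula: Clay% = (W_total - W_washed) / W_total * 100
Clay mass = 163 - 77 = 86 g
Clay% = 86 / 163 * 100 = 52.7607%

52.7607%


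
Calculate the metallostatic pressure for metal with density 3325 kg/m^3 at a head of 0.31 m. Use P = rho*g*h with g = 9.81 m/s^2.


Formula: P = rho * g * h
rho * g = 3325 * 9.81 = 32618.25 N/m^3
P = 32618.25 * 0.31 = 10111.6575 Pa

10111.6575 Pa


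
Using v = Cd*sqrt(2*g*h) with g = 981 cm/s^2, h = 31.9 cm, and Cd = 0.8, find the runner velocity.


Formula: v = Cd * sqrt(2 * g * h)  (Torricelli with discharge coefficient)
2*g*h = 2 * 981 * 31.9 = 62587.8 cm^2/s^2
sqrt(62587.8) = 250.17554 cm/s
v = 0.8 * 250.17554 = 200.1404 cm/s

200.1404 cm/s


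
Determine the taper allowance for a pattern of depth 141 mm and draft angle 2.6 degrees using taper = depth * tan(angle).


Formula: taper = depth * tan(draft_angle)
tan(2.6 deg) = 0.0454097
taper = 141 mm * 0.0454097 = 6.4028 mm


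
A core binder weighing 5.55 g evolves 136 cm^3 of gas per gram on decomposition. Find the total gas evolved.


Formula: V_gas = W_binder * gas_evolution_rate
V = 5.55 g * 136 cm^3/g = 754.8000 cm^3

Answer: 754.8000 cm^3


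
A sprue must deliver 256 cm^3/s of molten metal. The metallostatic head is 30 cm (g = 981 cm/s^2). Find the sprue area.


Formula: v = sqrt(2*g*h), A = Q/v
Velocity: v = sqrt(2 * 981 * 30) = sqrt(58860) = 242.6108 cm/s
Sprue area: A = Q / v = 256 / 242.6108 = 1.0552 cm^2

1.0552 cm^2


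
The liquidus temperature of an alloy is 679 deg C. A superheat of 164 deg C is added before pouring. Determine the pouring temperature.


Formula: T_pour = T_melt + Superheat
T_pour = 679 + 164 = 843 deg C

Answer: 843 deg C


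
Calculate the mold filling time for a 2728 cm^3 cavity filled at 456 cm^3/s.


Formula: t_fill = V_mold / Q_flow
t = 2728 cm^3 / 456 cm^3/s = 5.9825 s

Answer: 5.9825 s


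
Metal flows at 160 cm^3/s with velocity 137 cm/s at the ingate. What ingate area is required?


Formula: A_ingate = Q / v  (continuity equation)
A = 160 cm^3/s / 137 cm/s = 1.1679 cm^2

Answer: 1.1679 cm^2


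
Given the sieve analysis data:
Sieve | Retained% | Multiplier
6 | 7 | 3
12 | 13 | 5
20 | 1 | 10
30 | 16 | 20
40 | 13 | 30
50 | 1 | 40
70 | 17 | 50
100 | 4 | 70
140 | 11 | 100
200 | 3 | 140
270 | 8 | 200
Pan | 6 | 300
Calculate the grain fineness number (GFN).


Formula: GFN = sum(pct * multiplier) / sum(pct)
sum(pct * multiplier) = 6896
sum(pct) = 100
GFN = 6896 / 100 = 68.96

Answer: 68.96


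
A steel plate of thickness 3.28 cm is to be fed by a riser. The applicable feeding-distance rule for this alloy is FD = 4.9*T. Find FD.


Formula: FD = 4.9 * T  (riser feeding-distance rule)
FD = 4.9 * 3.28 cm = 16.0720 cm


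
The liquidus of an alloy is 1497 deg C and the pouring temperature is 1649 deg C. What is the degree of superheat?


Formula: Superheat = T_pour - T_melt
Superheat = 1649 - 1497 = 152 deg C

152 deg C


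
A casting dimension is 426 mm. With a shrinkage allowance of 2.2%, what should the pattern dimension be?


Formula: L_pattern = L_casting * (1 + shrinkage_rate/100)
Shrinkage factor = 1 + 2.2/100 = 1.022
L_pattern = 426 mm * 1.022 = 435.3720 mm


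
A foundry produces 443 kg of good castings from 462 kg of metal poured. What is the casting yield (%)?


Formula: Casting Yield = (W_good / W_total) * 100
Yield = (443 kg / 462 kg) * 100 = 95.8874%


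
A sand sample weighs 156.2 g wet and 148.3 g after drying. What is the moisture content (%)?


Formula: MC = (W_wet - W_dry) / W_wet * 100
Water mass = 156.2 - 148.3 = 7.9 g
MC = 7.9 / 156.2 * 100 = 5.0576%

5.0576%


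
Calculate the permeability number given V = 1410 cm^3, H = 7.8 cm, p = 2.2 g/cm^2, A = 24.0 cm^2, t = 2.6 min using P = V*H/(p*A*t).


Formula: Permeability Number P = (V * H) / (p * A * t)
Numerator: V * H = 1410 * 7.8 = 10998.0
Denominator: p * A * t = 2.2 * 24.0 * 2.6 = 137.28
P = 10998.0 / 137.28 = 80.1136


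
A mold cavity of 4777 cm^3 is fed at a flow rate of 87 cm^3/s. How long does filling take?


Formula: t_fill = V_mold / Q_flow
t = 4777 cm^3 / 87 cm^3/s = 54.9080 s

54.9080 s


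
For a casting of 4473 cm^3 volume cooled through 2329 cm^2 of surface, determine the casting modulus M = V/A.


Formula: Casting Modulus M = V / A
M = 4473 cm^3 / 2329 cm^2 = 1.9206 cm

Final answer: 1.9206 cm


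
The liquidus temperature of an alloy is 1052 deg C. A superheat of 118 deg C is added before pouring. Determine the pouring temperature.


Formula: T_pour = T_melt + Superheat
T_pour = 1052 + 118 = 1170 deg C

Final answer: 1170 deg C


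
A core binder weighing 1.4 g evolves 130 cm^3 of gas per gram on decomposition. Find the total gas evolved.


Formula: V_gas = W_binder * gas_evolution_rate
V = 1.4 g * 130 cm^3/g = 182.0000 cm^3

Answer: 182.0000 cm^3


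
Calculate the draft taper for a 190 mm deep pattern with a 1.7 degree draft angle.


Formula: taper = depth * tan(draft_angle)
tan(1.7 deg) = 0.0296793
taper = 190 mm * 0.0296793 = 5.6391 mm

5.6391 mm


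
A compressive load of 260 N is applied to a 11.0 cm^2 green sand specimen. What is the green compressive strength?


Formula: Compressive Strength = Force / Area
Strength = 260 N / 11.0 cm^2 = 23.6364 N/cm^2

23.6364 N/cm^2


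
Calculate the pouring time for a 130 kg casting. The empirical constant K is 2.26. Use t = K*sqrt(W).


Formula: t = K * sqrt(W)
sqrt(W) = sqrt(130) = 11.40175
t = 2.26 * 11.40175 = 25.7680 s

25.7680 s


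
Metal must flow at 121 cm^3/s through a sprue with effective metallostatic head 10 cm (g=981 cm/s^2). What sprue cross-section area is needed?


Formula: v = sqrt(2*g*h), A = Q/v
Velocity: v = sqrt(2 * 981 * 10) = sqrt(19620) = 140.0714 cm/s
Sprue area: A = Q / v = 121 / 140.0714 = 0.8638 cm^2

0.8638 cm^2


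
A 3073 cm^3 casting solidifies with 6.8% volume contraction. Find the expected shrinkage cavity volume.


Formula: V_shrink = V_casting * shrinkage_pct / 100
V_shrink = 3073 cm^3 * 6.8 / 100 = 208.9640 cm^3

Final answer: 208.9640 cm^3


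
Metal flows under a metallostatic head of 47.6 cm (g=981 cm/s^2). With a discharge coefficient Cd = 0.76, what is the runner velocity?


Formula: v = Cd * sqrt(2 * g * h)  (Torricelli with discharge coefficient)
2*g*h = 2 * 981 * 47.6 = 93391.2 cm^2/s^2
sqrt(93391.2) = 305.59974 cm/s
v = 0.76 * 305.59974 = 232.2558 cm/s


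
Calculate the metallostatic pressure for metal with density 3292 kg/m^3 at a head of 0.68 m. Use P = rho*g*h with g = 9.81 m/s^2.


Formula: P = rho * g * h
rho * g = 3292 * 9.81 = 32294.52 N/m^3
P = 32294.52 * 0.68 = 21960.2736 Pa

Final answer: 21960.2736 Pa


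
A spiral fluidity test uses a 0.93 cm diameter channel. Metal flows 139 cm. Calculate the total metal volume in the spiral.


Formula: V = pi * (d/2)^2 * L  (cylinder volume)
Radius = 0.93/2 = 0.465 cm
V = pi * 0.465^2 * 139 = 94.4214 cm^3

Answer: 94.4214 cm^3


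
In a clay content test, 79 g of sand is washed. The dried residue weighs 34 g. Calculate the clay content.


Formula: Clay% = (W_total - W_washed) / W_total * 100
Clay mass = 79 - 34 = 45 g
Clay% = 45 / 79 * 100 = 56.9620%

Answer: 56.9620%


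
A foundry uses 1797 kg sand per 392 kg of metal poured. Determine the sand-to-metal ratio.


Formula: Sand-to-Metal Ratio = W_sand / W_metal
Ratio = 1797 kg / 392 kg = 4.5842

Answer: 4.5842


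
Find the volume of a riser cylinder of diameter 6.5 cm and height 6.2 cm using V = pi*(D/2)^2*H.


Formula: V = pi * (D/2)^2 * H  (cylinder volume)
Radius = D/2 = 6.5/2 = 3.25 cm
V = pi * 3.25^2 * 6.2 = 205.7350 cm^3

205.7350 cm^3


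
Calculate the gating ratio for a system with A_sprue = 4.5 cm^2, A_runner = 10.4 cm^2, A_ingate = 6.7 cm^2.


Sprue:Runner:Ingate = 1 : 10.4/4.5 : 6.7/4.5 = 1:2.31:1.49

1:2.31:1.49


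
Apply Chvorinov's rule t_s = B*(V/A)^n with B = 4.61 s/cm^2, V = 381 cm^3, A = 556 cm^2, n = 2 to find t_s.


Formula: t_s = B * (V/A)^n  (Chvorinov's rule, n=2)
Modulus M = V/A = 381/556 = 0.685252 cm
M^2 = 0.685252^2 = 0.469570 cm^2
t_s = 4.61 * 0.469570 = 2.1647 s

2.1647 s


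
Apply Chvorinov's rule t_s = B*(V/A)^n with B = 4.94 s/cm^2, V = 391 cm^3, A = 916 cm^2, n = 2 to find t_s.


Formula: t_s = B * (V/A)^n  (Chvorinov's rule, n=2)
Modulus M = V/A = 391/916 = 0.426856 cm
M^2 = 0.426856^2 = 0.182206 cm^2
t_s = 4.94 * 0.182206 = 0.9001 s


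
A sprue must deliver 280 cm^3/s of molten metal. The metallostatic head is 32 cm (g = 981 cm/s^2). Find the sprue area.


Formula: v = sqrt(2*g*h), A = Q/v
Velocity: v = sqrt(2 * 981 * 32) = sqrt(62784) = 250.5674 cm/s
Sprue area: A = Q / v = 280 / 250.5674 = 1.1175 cm^2


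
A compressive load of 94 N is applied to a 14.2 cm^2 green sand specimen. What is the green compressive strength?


Formula: Compressive Strength = Force / Area
Strength = 94 N / 14.2 cm^2 = 6.6197 N/cm^2

Answer: 6.6197 N/cm^2


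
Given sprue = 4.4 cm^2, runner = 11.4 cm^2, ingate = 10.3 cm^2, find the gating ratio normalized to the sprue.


Sprue:Runner:Ingate = 1 : 11.4/4.4 : 10.3/4.4 = 1:2.59:2.34

1:2.59:2.34


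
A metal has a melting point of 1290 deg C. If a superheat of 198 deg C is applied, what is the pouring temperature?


Formula: T_pour = T_melt + Superheat
T_pour = 1290 + 198 = 1488 deg C

1488 deg C


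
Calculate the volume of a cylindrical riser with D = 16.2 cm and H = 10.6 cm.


Formula: V = pi * (D/2)^2 * H  (cylinder volume)
Radius = D/2 = 16.2/2 = 8.1 cm
V = pi * 8.1^2 * 10.6 = 2184.8709 cm^3


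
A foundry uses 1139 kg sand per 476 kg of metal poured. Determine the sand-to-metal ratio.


Formula: Sand-to-Metal Ratio = W_sand / W_metal
Ratio = 1139 kg / 476 kg = 2.3929

2.3929


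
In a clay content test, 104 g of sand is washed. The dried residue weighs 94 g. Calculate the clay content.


Formula: Clay% = (W_total - W_washed) / W_total * 100
Clay mass = 104 - 94 = 10 g
Clay% = 10 / 104 * 100 = 9.6154%


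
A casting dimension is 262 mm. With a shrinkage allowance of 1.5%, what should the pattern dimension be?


Formula: L_pattern = L_casting * (1 + shrinkage_rate/100)
Shrinkage factor = 1 + 1.5/100 = 1.015
L_pattern = 262 mm * 1.015 = 265.9300 mm


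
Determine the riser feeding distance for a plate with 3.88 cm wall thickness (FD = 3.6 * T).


Formula: FD = 3.6 * T  (riser feeding-distance rule)
FD = 3.6 * 3.88 cm = 13.9680 cm

13.9680 cm


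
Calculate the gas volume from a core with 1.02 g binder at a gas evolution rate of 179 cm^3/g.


Formula: V_gas = W_binder * gas_evolution_rate
V = 1.02 g * 179 cm^3/g = 182.5800 cm^3

182.5800 cm^3


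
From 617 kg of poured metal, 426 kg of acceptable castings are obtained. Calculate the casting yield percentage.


Formula: Casting Yield = (W_good / W_total) * 100
Yield = (426 kg / 617 kg) * 100 = 69.0438%


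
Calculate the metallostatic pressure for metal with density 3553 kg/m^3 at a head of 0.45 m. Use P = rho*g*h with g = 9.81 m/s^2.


Formula: P = rho * g * h
rho * g = 3553 * 9.81 = 34854.93 N/m^3
P = 34854.93 * 0.45 = 15684.7185 Pa

Final answer: 15684.7185 Pa


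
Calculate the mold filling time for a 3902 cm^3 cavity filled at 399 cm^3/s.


Formula: t_fill = V_mold / Q_flow
t = 3902 cm^3 / 399 cm^3/s = 9.7794 s

9.7794 s


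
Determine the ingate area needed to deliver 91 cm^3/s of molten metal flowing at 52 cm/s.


Formula: A_ingate = Q / v  (continuity equation)
A = 91 cm^3/s / 52 cm/s = 1.7500 cm^2


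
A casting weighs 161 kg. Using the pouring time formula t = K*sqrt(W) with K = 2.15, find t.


Formula: t = K * sqrt(W)
sqrt(W) = sqrt(161) = 12.68858
t = 2.15 * 12.68858 = 27.2804 s

Final answer: 27.2804 s


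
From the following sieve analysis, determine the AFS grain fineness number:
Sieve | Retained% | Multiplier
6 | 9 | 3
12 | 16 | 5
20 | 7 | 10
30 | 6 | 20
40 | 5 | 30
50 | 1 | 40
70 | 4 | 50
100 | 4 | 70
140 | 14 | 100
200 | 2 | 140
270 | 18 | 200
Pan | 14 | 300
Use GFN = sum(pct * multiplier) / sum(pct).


Formula: GFN = sum(pct * multiplier) / sum(pct)
sum(pct * multiplier) = 10447
sum(pct) = 100
GFN = 10447 / 100 = 104.47

Answer: 104.47


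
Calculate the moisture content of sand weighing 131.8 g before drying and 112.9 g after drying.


Formula: MC = (W_wet - W_dry) / W_wet * 100
Water mass = 131.8 - 112.9 = 18.9 g
MC = 18.9 / 131.8 * 100 = 14.3399%

Final answer: 14.3399%


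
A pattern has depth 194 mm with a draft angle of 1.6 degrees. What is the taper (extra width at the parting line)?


Formula: taper = depth * tan(draft_angle)
tan(1.6 deg) = 0.0279325
taper = 194 mm * 0.0279325 = 5.4189 mm

Final answer: 5.4189 mm


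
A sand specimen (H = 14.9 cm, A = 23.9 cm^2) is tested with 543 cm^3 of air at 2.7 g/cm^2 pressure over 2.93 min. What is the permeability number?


Formula: Permeability Number P = (V * H) / (p * A * t)
Numerator: V * H = 543 * 14.9 = 8090.7
Denominator: p * A * t = 2.7 * 23.9 * 2.93 = 189.0729
P = 8090.7 / 189.0729 = 42.7914

Final answer: 42.7914


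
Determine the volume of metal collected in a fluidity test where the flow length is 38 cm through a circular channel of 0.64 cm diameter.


Formula: V = pi * (d/2)^2 * L  (cylinder volume)
Radius = 0.64/2 = 0.32 cm
V = pi * 0.32^2 * 38 = 12.2246 cm^3


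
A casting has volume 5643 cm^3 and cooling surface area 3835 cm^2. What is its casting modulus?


Formula: Casting Modulus M = V / A
M = 5643 cm^3 / 3835 cm^2 = 1.4714 cm

Answer: 1.4714 cm


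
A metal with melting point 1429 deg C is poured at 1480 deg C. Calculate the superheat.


Formula: Superheat = T_pour - T_melt
Superheat = 1480 - 1429 = 51 deg C


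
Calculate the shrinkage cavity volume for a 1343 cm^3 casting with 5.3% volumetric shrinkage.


Formula: V_shrink = V_casting * shrinkage_pct / 100
V_shrink = 1343 cm^3 * 5.3 / 100 = 71.1790 cm^3

Final answer: 71.1790 cm^3


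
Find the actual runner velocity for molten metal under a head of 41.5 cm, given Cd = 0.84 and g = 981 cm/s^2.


Formula: v = Cd * sqrt(2 * g * h)  (Torricelli with discharge coefficient)
2*g*h = 2 * 981 * 41.5 = 81423.0 cm^2/s^2
sqrt(81423.0) = 285.34716 cm/s
v = 0.84 * 285.34716 = 239.6916 cm/s

Answer: 239.6916 cm/s


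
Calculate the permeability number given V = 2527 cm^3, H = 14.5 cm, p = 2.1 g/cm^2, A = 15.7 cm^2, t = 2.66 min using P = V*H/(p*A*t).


Formula: Permeability Number P = (V * H) / (p * A * t)
Numerator: V * H = 2527 * 14.5 = 36641.5
Denominator: p * A * t = 2.1 * 15.7 * 2.66 = 87.7002
P = 36641.5 / 87.7002 = 417.8041

Final answer: 417.8041


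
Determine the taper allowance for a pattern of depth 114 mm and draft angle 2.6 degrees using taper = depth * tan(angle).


Formula: taper = depth * tan(draft_angle)
tan(2.6 deg) = 0.0454097
taper = 114 mm * 0.0454097 = 5.1767 mm

Answer: 5.1767 mm


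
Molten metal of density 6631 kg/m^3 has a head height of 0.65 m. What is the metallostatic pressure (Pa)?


Formula: P = rho * g * h
rho * g = 6631 * 9.81 = 65050.11 N/m^3
P = 65050.11 * 0.65 = 42282.5715 Pa

Final answer: 42282.5715 Pa


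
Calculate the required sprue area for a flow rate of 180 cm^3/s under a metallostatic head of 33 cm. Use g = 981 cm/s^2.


Formula: v = sqrt(2*g*h), A = Q/v
Velocity: v = sqrt(2 * 981 * 33) = sqrt(64746) = 254.4524 cm/s
Sprue area: A = Q / v = 180 / 254.4524 = 0.7074 cm^2


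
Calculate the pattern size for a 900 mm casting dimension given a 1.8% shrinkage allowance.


Formula: L_pattern = L_casting * (1 + shrinkage_rate/100)
Shrinkage factor = 1 + 1.8/100 = 1.018
L_pattern = 900 mm * 1.018 = 916.2000 mm

916.2000 mm


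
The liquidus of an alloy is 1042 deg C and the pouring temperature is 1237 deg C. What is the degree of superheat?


Formula: Superheat = T_pour - T_melt
Superheat = 1237 - 1042 = 195 deg C

195 deg C


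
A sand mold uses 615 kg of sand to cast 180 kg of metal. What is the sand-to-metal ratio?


Formula: Sand-to-Metal Ratio = W_sand / W_metal
Ratio = 615 kg / 180 kg = 3.4167


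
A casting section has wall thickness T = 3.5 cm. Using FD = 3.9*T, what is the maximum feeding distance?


Formula: FD = 3.9 * T  (riser feeding-distance rule)
FD = 3.9 * 3.5 cm = 13.6500 cm

Final answer: 13.6500 cm


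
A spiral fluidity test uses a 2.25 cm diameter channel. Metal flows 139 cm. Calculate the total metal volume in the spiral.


Formula: V = pi * (d/2)^2 * L  (cylinder volume)
Radius = 2.25/2 = 1.125 cm
V = pi * 1.125^2 * 139 = 552.6749 cm^3

552.6749 cm^3


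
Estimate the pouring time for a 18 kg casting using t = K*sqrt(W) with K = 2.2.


Formula: t = K * sqrt(W)
sqrt(W) = sqrt(18) = 4.24264
t = 2.2 * 4.24264 = 9.3338 s

9.3338 s


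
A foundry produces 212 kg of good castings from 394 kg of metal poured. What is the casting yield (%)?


Formula: Casting Yield = (W_good / W_total) * 100
Yield = (212 kg / 394 kg) * 100 = 53.8071%

53.8071%


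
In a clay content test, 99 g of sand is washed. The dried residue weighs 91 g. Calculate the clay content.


Formula: Clay% = (W_total - W_washed) / W_total * 100
Clay mass = 99 - 91 = 8 g
Clay% = 8 / 99 * 100 = 8.0808%


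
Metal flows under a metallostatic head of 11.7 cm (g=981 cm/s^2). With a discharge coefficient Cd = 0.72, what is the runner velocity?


Formula: v = Cd * sqrt(2 * g * h)  (Torricelli with discharge coefficient)
2*g*h = 2 * 981 * 11.7 = 22955.4 cm^2/s^2
sqrt(22955.4) = 151.51040 cm/s
v = 0.72 * 151.51040 = 109.0875 cm/s

Final answer: 109.0875 cm/s


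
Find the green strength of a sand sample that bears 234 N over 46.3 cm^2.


Formula: Compressive Strength = Force / Area
Strength = 234 N / 46.3 cm^2 = 5.0540 N/cm^2


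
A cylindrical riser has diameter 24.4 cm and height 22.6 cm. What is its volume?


Formula: V = pi * (D/2)^2 * H  (cylinder volume)
Radius = D/2 = 24.4/2 = 12.2 cm
V = pi * 12.2^2 * 22.6 = 10567.6391 cm^3

10567.6391 cm^3


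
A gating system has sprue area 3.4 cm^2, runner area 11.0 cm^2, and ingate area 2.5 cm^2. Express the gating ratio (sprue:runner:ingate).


Sprue:Runner:Ingate = 1 : 11.0/3.4 : 2.5/3.4 = 1:3.24:0.74

Final answer: 1:3.24:0.74


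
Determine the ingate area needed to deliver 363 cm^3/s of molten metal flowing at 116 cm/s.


Formula: A_ingate = Q / v  (continuity equation)
A = 363 cm^3/s / 116 cm/s = 3.1293 cm^2
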